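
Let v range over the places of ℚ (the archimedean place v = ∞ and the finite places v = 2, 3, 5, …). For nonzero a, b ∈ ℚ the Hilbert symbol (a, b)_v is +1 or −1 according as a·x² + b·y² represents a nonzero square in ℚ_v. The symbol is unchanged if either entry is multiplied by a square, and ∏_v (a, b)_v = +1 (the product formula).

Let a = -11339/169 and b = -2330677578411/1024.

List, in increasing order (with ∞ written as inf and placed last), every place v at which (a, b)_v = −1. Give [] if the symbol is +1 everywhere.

Mod squares: a ≡ -11339, b ≡ -18287139. Check v ∈ {∞, 2, 3, 7, 13, 17, 19, 23, 29, 37}.
v=17: a=17^1·(≡4), b=17^2·(≡13) mod 17; (4|17)=+1, (13|17)=+1; (−1)^{1·2·8}·(+1)^2·(+1)^1 = +1.
v=7: a=7^0·(≡1), b=7^2·(≡1) mod 7; (1|7)=+1, (1|7)=+1; (−1)^{0·2·3}·(+1)^2·(+1)^0 = +1.
v=13: a=13^-2·(≡10), b=13^1·(≡1) mod 13; (10|13)=+1, (1|13)=+1; (−1)^{-2·1·6}·(+1)^1·(+1)^-2 = +1.
v=19: a=19^0·(≡17), b=19^1·(≡3) mod 19; (17|19)=+1, (3|19)=-1; (−1)^{0·1·9}·(+1)^1·(-1)^0 = +1.
v=29: a=29^1·(≡26), b=29^1·(≡10) mod 29; (26|29)=-1, (10|29)=-1; (−1)^{1·1·14}·(-1)^1·(-1)^1 = +1.
v=23: a=23^1·(≡16), b=23^1·(≡20) mod 23; (16|23)=+1, (20|23)=-1; (−1)^{1·1·11}·(+1)^1·(-1)^1 = +1.
v=3: a=3^0·(≡1), b=3^3·(≡2) mod 3; (1|3)=+1, (2|3)=-1; (−1)^{0·3·1}·(+1)^3·(-1)^0 = +1.
v=∞: -11339 < 0 and -18287139 < 0  ⇒  (a,b)_∞ = -1.
v=2: v_2(a)=0, v_2(b)=-10; units ≡ 5, 5 (mod 8); ε·ε+αω+βω = 0·0+0·1+-10·1 ≡ 0  ⇒  (a,b)_2 = +1.
v=37: a=37^0·(≡8), b=37^1·(≡11) mod 37; (8|37)=-1, (11|37)=+1; (−1)^{0·1·18}·(-1)^1·(+1)^0 = -1.
(-11339, -18287139 / ℚ) ramifies at {37, ∞}: a division algebra.

[37, inf]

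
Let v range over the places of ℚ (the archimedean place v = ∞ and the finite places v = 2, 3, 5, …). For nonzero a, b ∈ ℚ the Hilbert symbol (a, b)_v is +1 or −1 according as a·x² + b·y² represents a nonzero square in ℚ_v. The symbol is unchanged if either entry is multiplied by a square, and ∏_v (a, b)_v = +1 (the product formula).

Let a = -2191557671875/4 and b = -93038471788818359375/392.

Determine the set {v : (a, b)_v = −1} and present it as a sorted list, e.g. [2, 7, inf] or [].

[2, 13, 19, inf]

Mod squares: a ≡ -19, b ≡ -286. Check v ∈ {∞, 2, 5, 7, 11, 13, 19}.
v=7: a=7^0·(≡4), b=7^-2·(≡2) mod 7; (4|7)=+1, (2|7)=+1; (−1)^{0·-2·3}·(+1)^-2·(+1)^0 = +1.
v=5: a=5^6·(≡1), b=5^12·(≡4) mod 5; (1|5)=+1, (4|5)=+1; (−1)^{6·12·2}·(+1)^12·(+1)^6 = +1.
v=∞: -19 < 0 and -286 < 0  ⇒  (a,b)_∞ = -1.
v=19: a=19^3·(≡15), b=19^4·(≡8) mod 19; (15|19)=-1, (8|19)=-1; (−1)^{3·4·9}·(-1)^4·(-1)^3 = -1.
v=13: a=13^2·(≡8), b=13^3·(≡10) mod 13; (8|13)=-1, (10|13)=+1; (−1)^{2·3·6}·(-1)^3·(+1)^2 = -1.
v=11: a=11^2·(≡3), b=11^3·(≡2) mod 11; (3|11)=+1, (2|11)=-1; (−1)^{2·3·5}·(+1)^3·(-1)^2 = +1.
v=2: v_2(a)=-2, v_2(b)=-3; units ≡ 5, 1 (mod 8); ε·ε+αω+βω = 0·0+-2·0+-3·1 ≡ 1  ⇒  (a,b)_2 = -1.
(-19, -286 / ℚ) ramifies at {2, 13, 19, ∞}: a division algebra.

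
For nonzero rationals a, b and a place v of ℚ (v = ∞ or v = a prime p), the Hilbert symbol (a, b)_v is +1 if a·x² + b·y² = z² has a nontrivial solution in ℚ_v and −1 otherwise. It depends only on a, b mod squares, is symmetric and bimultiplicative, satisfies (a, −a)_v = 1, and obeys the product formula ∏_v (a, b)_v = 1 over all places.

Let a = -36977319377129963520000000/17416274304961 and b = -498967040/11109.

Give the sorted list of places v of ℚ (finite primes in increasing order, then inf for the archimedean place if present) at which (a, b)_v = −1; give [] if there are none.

[2, 3, 5, 29, 47, inf]

(a, b) ≡ (-195, -40930890) mod (ℚ^×)²; places V = {2, 3, 5, 7, 11, 13, 23, 29, 47, ∞}.
(a,b)_13: α=3, u≡2; β=1, v≡8 (mod 13); (2|13)=-1, (8|13)=-1; sign (−1)^0·-1^1·-1^3 = +1.
(a,b)_23: α=-6, u≡8; β=-2, v≡13 (mod 23); (8|23)=+1, (13|23)=+1; sign (−1)^0·+1^-2·+1^-6 = +1.
(a,b)_47: α=2, u≡45; β=1, v≡30 (mod 47); (45|47)=-1, (30|47)=-1; sign (−1)^0·-1^1·-1^2 = -1.
(a,b)_29: α=2, u≡27; β=1, v≡28 (mod 29); (27|29)=-1, (28|29)=+1; sign (−1)^0·-1^1·+1^2 = -1.
(a,b)_11: α=0, u≡1; β=1, v≡6 (mod 11); (1|11)=+1, (6|11)=-1; sign (−1)^0·+1^1·-1^0 = +1.
(a,b)_5: α=7, u≡4; β=1, v≡3 (mod 5); (4|5)=+1, (3|5)=-1; sign (−1)^0·+1^1·-1^7 = -1.
(a,b)_∞: sgn(-195)=−, sgn(-40930890)=−, so -1.
(a,b)_3: α=3, u≡1; β=-1, v≡1 (mod 3); (1|3)=+1, (1|3)=+1; sign (−1)^1·+1^-1·+1^3 = -1.
(a,b)_7: α=-6, u≡4; β=-1, v≡6 (mod 7); (4|7)=+1, (6|7)=-1; sign (−1)^0·+1^-1·-1^-6 = +1.
(a,b)_2: α=32, β=9; u≡5, v≡3 (mod 8); ε(u)ε(v)=0·1, αω(v)=32·1, βω(u)=9·1; sum ≡ 1  ⇒  -1.
|Ram(-195, -40930890)| = 6, even; anisotropic at {2, 3, 5, 29, 47, ∞}.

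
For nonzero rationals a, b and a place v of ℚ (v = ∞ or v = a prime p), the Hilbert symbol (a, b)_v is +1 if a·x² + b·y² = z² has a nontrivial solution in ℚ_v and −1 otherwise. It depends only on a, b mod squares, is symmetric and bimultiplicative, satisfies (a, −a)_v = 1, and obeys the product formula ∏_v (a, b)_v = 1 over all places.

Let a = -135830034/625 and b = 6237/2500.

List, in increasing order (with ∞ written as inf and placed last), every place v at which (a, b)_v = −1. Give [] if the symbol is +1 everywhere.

(a, b) ≡ (-1676914, 77) mod (ℚ^×)²; places V = {2, 3, 5, 7, 11, 17, 31, 37, 43, ∞}.
(a,b)_5: α=-4, u≡1; β=-4, v≡3 (mod 5); (1|5)=+1, (3|5)=-1; sign (−1)^0·+1^-4·-1^-4 = +1.
(a,b)_2: α=1, β=-2; u≡7, v≡5 (mod 8); ε(u)ε(v)=1·0, αω(v)=1·1, βω(u)=-2·0; sum ≡ 1  ⇒  -1.
(a,b)_7: α=0, u≡5; β=1, v≡2 (mod 7); (5|7)=-1, (2|7)=+1; sign (−1)^0·-1^1·+1^0 = -1.
(a,b)_43: α=1, u≡33; β=0, v≡29 (mod 43); (33|43)=-1, (29|43)=-1; sign (−1)^0·-1^0·-1^1 = -1.
(a,b)_∞: sgn(-1676914)=−, sgn(77)=+, so +1.
(a,b)_17: α=1, u≡9; β=0, v≡15 (mod 17); (9|17)=+1, (15|17)=+1; sign (−1)^0·+1^0·+1^1 = +1.
(a,b)_31: α=1, u≡10; β=0, v≡22 (mod 31); (10|31)=+1, (22|31)=-1; sign (−1)^0·+1^0·-1^1 = -1.
(a,b)_11: α=0, u≡5; β=1, v≡2 (mod 11); (5|11)=+1, (2|11)=-1; sign (−1)^0·+1^1·-1^0 = +1.
(a,b)_3: α=4, u≡2; β=4, v≡2 (mod 3); (2|3)=-1, (2|3)=-1; sign (−1)^0·-1^4·-1^4 = +1.
(a,b)_37: α=1, u≡4; β=0, v≡1 (mod 37); (4|37)=+1, (1|37)=+1; sign (−1)^0·+1^0·+1^1 = +1.
Ram(-1676914, 77) = {2, 7, 31, 43}; no ℚ_2-point on the conic.

[2, 7, 31, 43]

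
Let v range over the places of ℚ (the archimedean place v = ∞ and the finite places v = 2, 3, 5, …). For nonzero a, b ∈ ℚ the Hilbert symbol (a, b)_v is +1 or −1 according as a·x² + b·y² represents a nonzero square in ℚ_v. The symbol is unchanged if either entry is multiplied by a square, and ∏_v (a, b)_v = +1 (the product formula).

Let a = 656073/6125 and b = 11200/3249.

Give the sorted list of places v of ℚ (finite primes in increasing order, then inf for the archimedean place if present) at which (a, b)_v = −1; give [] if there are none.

Mod squares: a ≡ 165, b ≡ 7. Check v ∈ {∞, 2, 3, 5, 7, 11, 19, 47}.
v=2: v_2(a)=0, v_2(b)=6; units ≡ 5, 7 (mod 8); ε·ε+αω+βω = 0·1+0·0+6·1 ≡ 0  ⇒  (a,b)_2 = +1.
v=3: a=3^3·(≡1), b=3^-2·(≡1) mod 3; (1|3)=+1, (1|3)=+1; (−1)^{3·-2·1}·(+1)^-2·(+1)^3 = +1.
v=7: a=7^-2·(≡2), b=7^1·(≡4) mod 7; (2|7)=+1, (4|7)=+1; (−1)^{-2·1·3}·(+1)^1·(+1)^-2 = +1.
v=19: a=19^0·(≡14), b=19^-2·(≡1) mod 19; (14|19)=-1, (1|19)=+1; (−1)^{0·-2·9}·(-1)^-2·(+1)^0 = +1.
v=11: a=11^1·(≡5), b=11^0·(≡6) mod 11; (5|11)=+1, (6|11)=-1; (−1)^{1·0·5}·(+1)^0·(-1)^1 = -1.
v=47: a=47^2·(≡1), b=47^0·(≡18) mod 47; (1|47)=+1, (18|47)=+1; (−1)^{2·0·23}·(+1)^0·(+1)^2 = +1.
v=∞: 165 > 0 and 7 > 0  ⇒  (a,b)_∞ = +1.
v=5: a=5^-3·(≡2), b=5^2·(≡2) mod 5; (2|5)=-1, (2|5)=-1; (−1)^{-3·2·2}·(-1)^2·(-1)^-3 = -1.
Ram(165, 7) = {5, 11}; no ℚ_5-point on the conic.

[5, 11]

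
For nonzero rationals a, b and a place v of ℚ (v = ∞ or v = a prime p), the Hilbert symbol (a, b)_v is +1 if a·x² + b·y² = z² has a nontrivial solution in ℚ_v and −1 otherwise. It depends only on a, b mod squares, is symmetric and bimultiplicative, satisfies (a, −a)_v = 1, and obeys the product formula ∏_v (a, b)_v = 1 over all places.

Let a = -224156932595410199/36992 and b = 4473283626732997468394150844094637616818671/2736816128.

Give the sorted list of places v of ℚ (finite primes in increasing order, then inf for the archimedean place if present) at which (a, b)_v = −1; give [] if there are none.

(a, b) ≡ (-48625918, 3633758) mod (ℚ^×)²; places V = {2, 7, 11, 17, 29, 31, 37, 41, 43, 47, ∞}.
(a,b)_2: α=-7, β=-15; u≡1, v≡7 (mod 8); ε(u)ε(v)=0·1, αω(v)=-7·0, βω(u)=-15·0; sum ≡ 0  ⇒  +1.
(a,b)_29: α=2, u≡1; β=5, v≡23 (mod 29); (1|29)=+1, (23|29)=+1; sign (−1)^0·+1^5·+1^2 = +1.
(a,b)_37: α=1, u≡11; β=2, v≡10 (mod 37); (11|37)=+1, (10|37)=+1; sign (−1)^0·+1^2·+1^1 = +1.
(a,b)_41: α=1, u≡2; β=2, v≡39 (mod 41); (2|41)=+1, (39|41)=+1; sign (−1)^0·+1^2·+1^1 = +1.
(a,b)_∞: sgn(-48625918)=−, sgn(3633758)=+, so +1.
(a,b)_11: α=3, u≡7; β=6, v≡8 (mod 11); (7|11)=-1, (8|11)=-1; sign (−1)^0·-1^6·-1^3 = -1.
(a,b)_31: α=1, u≡21; β=3, v≡19 (mod 31); (21|31)=-1, (19|31)=+1; sign (−1)^1·-1^3·+1^1 = +1.
(a,b)_47: α=1, u≡27; β=3, v≡35 (mod 47); (27|47)=+1, (35|47)=-1; sign (−1)^1·+1^3·-1^1 = +1.
(a,b)_43: α=2, u≡22; β=5, v≡31 (mod 43); (22|43)=-1, (31|43)=+1; sign (−1)^0·-1^5·+1^2 = -1.
(a,b)_7: α=2, u≡4; β=6, v≡1 (mod 7); (4|7)=+1, (1|7)=+1; sign (−1)^0·+1^6·+1^2 = +1.
(a,b)_17: α=-2, u≡16; β=-4, v≡13 (mod 17); (16|17)=+1, (13|17)=+1; sign (−1)^0·+1^-4·+1^-2 = +1.
|Ram(-48625918, 3633758)| = 2, even; anisotropic at {11, 43}.

[11, 43]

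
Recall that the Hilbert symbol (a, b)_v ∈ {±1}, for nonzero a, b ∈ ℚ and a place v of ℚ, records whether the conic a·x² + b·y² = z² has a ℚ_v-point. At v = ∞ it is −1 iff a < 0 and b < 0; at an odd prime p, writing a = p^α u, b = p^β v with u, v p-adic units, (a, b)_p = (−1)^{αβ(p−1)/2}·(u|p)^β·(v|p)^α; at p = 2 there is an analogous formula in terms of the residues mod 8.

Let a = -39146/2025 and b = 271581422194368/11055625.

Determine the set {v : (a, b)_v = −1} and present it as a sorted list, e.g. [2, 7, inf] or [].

[37, 43]

(a, b) ≡ (-74, 425227) mod (ℚ^×)²; places V = {2, 3, 5, 7, 11, 13, 19, 23, 29, 31, 37, 43, ∞}.
(a,b)_13: α=0, u≡1; β=2, v≡1 (mod 13); (1|13)=+1, (1|13)=+1; sign (−1)^0·+1^2·+1^0 = +1.
(a,b)_23: α=2, u≡18; β=0, v≡18 (mod 23); (18|23)=+1, (18|23)=+1; sign (−1)^0·+1^0·+1^2 = +1.
(a,b)_7: α=0, u≡6; β=-2, v≡6 (mod 7); (6|7)=-1, (6|7)=-1; sign (−1)^0·-1^-2·-1^0 = +1.
(a,b)_11: α=0, u≡3; β=1, v≡1 (mod 11); (3|11)=+1, (1|11)=+1; sign (−1)^0·+1^1·+1^0 = +1.
(a,b)_29: α=0, u≡5; β=1, v≡2 (mod 29); (5|29)=+1, (2|29)=-1; sign (−1)^0·+1^1·-1^0 = +1.
(a,b)_3: α=-4, u≡1; β=10, v≡1 (mod 3); (1|3)=+1, (1|3)=+1; sign (−1)^0·+1^10·+1^-4 = +1.
(a,b)_2: α=1, β=6; u≡3, v≡3 (mod 8); ε(u)ε(v)=1·1, αω(v)=1·1, βω(u)=6·1; sum ≡ 0  ⇒  +1.
(a,b)_5: α=-2, u≡4; β=-4, v≡2 (mod 5); (4|5)=+1, (2|5)=-1; sign (−1)^0·+1^-4·-1^-2 = +1.
(a,b)_37: α=1, u≡17; β=0, v≡32 (mod 37); (17|37)=-1, (32|37)=-1; sign (−1)^0·-1^0·-1^1 = -1.
(a,b)_31: α=0, u≡10; β=1, v≡11 (mod 31); (10|31)=+1, (11|31)=-1; sign (−1)^0·+1^1·-1^0 = +1.
(a,b)_43: α=0, u≡39; β=1, v≡37 (mod 43); (39|43)=-1, (37|43)=-1; sign (−1)^0·-1^1·-1^0 = -1.
(a,b)_19: α=0, u≡15; β=-2, v≡16 (mod 19); (15|19)=-1, (16|19)=+1; sign (−1)^0·-1^-2·+1^0 = +1.
(a,b)_∞: sgn(-74)=−, sgn(425227)=+, so +1.
|Ram(-74, 425227)| = 2, even; anisotropic at {37, 43}.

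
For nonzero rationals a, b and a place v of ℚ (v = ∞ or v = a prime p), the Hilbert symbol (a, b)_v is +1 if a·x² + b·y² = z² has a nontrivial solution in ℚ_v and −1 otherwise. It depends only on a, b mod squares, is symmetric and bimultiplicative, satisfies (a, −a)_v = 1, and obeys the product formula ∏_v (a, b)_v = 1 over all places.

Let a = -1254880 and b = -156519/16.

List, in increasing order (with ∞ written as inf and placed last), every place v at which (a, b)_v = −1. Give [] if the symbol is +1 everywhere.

(a, b) ≡ (-78430, -17391) mod (ℚ^×)²; places V = {2, 3, 5, 11, 17, 23, 31, ∞}.
(a,b)_31: α=1, u≡6; β=1, v≡8 (mod 31); (6|31)=-1, (8|31)=+1; sign (−1)^1·-1^1·+1^1 = +1.
(a,b)_23: α=1, u≡19; β=0, v≡17 (mod 23); (19|23)=-1, (17|23)=-1; sign (−1)^0·-1^0·-1^1 = -1.
(a,b)_5: α=1, u≡4; β=0, v≡1 (mod 5); (4|5)=+1, (1|5)=+1; sign (−1)^0·+1^0·+1^1 = +1.
(a,b)_17: α=0, u≡9; β=1, v≡10 (mod 17); (9|17)=+1, (10|17)=-1; sign (−1)^0·+1^1·-1^0 = +1.
(a,b)_∞: sgn(-78430)=−, sgn(-17391)=−, so -1.
(a,b)_3: α=0, u≡2; β=3, v≡2 (mod 3); (2|3)=-1, (2|3)=-1; sign (−1)^0·-1^3·-1^0 = -1.
(a,b)_11: α=1, u≡1; β=1, v≡1 (mod 11); (1|11)=+1, (1|11)=+1; sign (−1)^1·+1^1·+1^1 = -1.
(a,b)_2: α=5, β=-4; u≡1, v≡1 (mod 8); ε(u)ε(v)=0·0, αω(v)=5·0, βω(u)=-4·0; sum ≡ 0  ⇒  +1.
(-78430, -17391 / ℚ) ramifies at {3, 11, 23, ∞}: a division algebra.

[3, 11, 23, inf]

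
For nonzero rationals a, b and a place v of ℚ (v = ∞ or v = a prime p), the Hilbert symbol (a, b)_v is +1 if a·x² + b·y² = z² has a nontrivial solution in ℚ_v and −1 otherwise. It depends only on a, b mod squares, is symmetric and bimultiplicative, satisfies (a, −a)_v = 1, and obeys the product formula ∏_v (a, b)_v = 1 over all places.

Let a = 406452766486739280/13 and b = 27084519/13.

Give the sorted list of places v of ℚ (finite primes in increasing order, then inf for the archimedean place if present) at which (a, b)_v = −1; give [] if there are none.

[5, 11, 13, 17]

(a, b) ≡ (36465, 323323) mod (ℚ^×)²; places V = {2, 3, 5, 7, 11, 13, 17, 19, ∞}.
(a,b)_13: α=-1, u≡9; β=-1, v≡7 (mod 13); (9|13)=+1, (7|13)=-1; sign (−1)^0·+1^-1·-1^-1 = -1.
(a,b)_7: α=2, u≡4; β=1, v≡5 (mod 7); (4|7)=+1, (5|7)=-1; sign (−1)^0·+1^1·-1^2 = +1.
(a,b)_2: α=4, β=0; u≡1, v≡3 (mod 8); ε(u)ε(v)=0·1, αω(v)=4·1, βω(u)=0·0; sum ≡ 0  ⇒  +1.
(a,b)_11: α=7, u≡4; β=3, v≡5 (mod 11); (4|11)=+1, (5|11)=+1; sign (−1)^1·+1^3·+1^7 = -1.
(a,b)_17: α=3, u≡12; β=1, v≡4 (mod 17); (12|17)=-1, (4|17)=+1; sign (−1)^0·-1^1·+1^3 = -1.
(a,b)_∞: sgn(36465)=+, sgn(323323)=+, so +1.
(a,b)_5: α=1, u≡2; β=0, v≡3 (mod 5); (2|5)=-1, (3|5)=-1; sign (−1)^0·-1^0·-1^1 = -1.
(a,b)_3: α=1, u≡2; β=2, v≡1 (mod 3); (2|3)=-1, (1|3)=+1; sign (−1)^0·-1^2·+1^1 = +1.
(a,b)_19: α=2, u≡17; β=1, v≡2 (mod 19); (17|19)=+1, (2|19)=-1; sign (−1)^0·+1^1·-1^2 = +1.
|Ram(36465, 323323)| = 4, even; anisotropic at {5, 11, 13, 17}.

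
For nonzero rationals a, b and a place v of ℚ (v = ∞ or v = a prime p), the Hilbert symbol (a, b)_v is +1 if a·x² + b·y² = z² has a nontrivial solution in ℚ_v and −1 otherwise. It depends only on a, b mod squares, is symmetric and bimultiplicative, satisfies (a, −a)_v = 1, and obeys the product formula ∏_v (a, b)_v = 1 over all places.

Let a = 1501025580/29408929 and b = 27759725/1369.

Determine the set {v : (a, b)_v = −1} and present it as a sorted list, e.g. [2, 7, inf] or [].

Mod squares: a ≡ 6355, b ≡ 22661. Check v ∈ {∞, 2, 3, 5, 7, 11, 17, 29, 31, 37, 41, 43}.
v=3: a=3^10·(≡1), b=3^0·(≡2) mod 3; (1|3)=+1, (2|3)=-1; (−1)^{10·0·1}·(+1)^0·(-1)^10 = +1.
v=5: a=5^1·(≡4), b=5^2·(≡1) mod 5; (4|5)=+1, (1|5)=+1; (−1)^{1·2·2}·(+1)^2·(+1)^1 = +1.
v=∞: 6355 > 0 and 22661 > 0  ⇒  (a,b)_∞ = +1.
v=11: a=11^-2·(≡8), b=11^0·(≡3) mod 11; (8|11)=-1, (3|11)=+1; (−1)^{-2·0·5}·(-1)^0·(+1)^-2 = +1.
v=37: a=37^0·(≡1), b=37^-2·(≡31) mod 37; (1|37)=+1, (31|37)=-1; (−1)^{0·-2·18}·(+1)^-2·(-1)^0 = +1.
v=29: a=29^-2·(≡13), b=29^0·(≡14) mod 29; (13|29)=+1, (14|29)=-1; (−1)^{-2·0·14}·(+1)^0·(-1)^-2 = +1.
v=2: v_2(a)=2, v_2(b)=0; units ≡ 3, 5 (mod 8); ε·ε+αω+βω = 1·0+2·1+0·1 ≡ 0  ⇒  (a,b)_2 = +1.
v=7: a=7^0·(≡3), b=7^2·(≡2) mod 7; (3|7)=-1, (2|7)=+1; (−1)^{0·2·3}·(-1)^2·(+1)^0 = +1.
v=41: a=41^1·(≡39), b=41^0·(≡14) mod 41; (39|41)=+1, (14|41)=-1; (−1)^{1·0·20}·(+1)^0·(-1)^1 = -1.
v=43: a=43^0·(≡20), b=43^1·(≡10) mod 43; (20|43)=-1, (10|43)=+1; (−1)^{0·1·21}·(-1)^1·(+1)^0 = -1.
v=17: a=17^-2·(≡11), b=17^1·(≡14) mod 17; (11|17)=-1, (14|17)=-1; (−1)^{-2·1·8}·(-1)^1·(-1)^-2 = -1.
v=31: a=31^1·(≡10), b=31^1·(≡8) mod 31; (10|31)=+1, (8|31)=+1; (−1)^{1·1·15}·(+1)^1·(+1)^1 = -1.
|Ram(6355, 22661)| = 4, even; anisotropic at {17, 31, 41, 43}.

[17, 31, 41, 43]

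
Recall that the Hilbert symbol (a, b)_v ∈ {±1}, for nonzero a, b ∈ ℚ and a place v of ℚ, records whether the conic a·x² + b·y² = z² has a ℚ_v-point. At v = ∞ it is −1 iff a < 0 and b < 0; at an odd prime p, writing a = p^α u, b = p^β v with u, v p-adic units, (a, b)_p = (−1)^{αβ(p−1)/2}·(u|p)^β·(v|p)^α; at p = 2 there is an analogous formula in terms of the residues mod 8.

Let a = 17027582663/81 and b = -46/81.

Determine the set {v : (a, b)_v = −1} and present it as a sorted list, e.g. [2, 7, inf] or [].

Mod squares: a ≡ 23, b ≡ -46. Check v ∈ {∞, 2, 3, 7, 13, 23}.
v=13: a=13^4·(≡1), b=13^0·(≡2) mod 13; (1|13)=+1, (2|13)=-1; (−1)^{4·0·6}·(+1)^0·(-1)^4 = +1.
v=7: a=7^2·(≡2), b=7^0·(≡6) mod 7; (2|7)=+1, (6|7)=-1; (−1)^{2·0·3}·(+1)^0·(-1)^2 = +1.
v=3: a=3^-4·(≡2), b=3^-4·(≡2) mod 3; (2|3)=-1, (2|3)=-1; (−1)^{-4·-4·1}·(-1)^-4·(-1)^-4 = +1.
v=2: v_2(a)=0, v_2(b)=1; units ≡ 7, 1 (mod 8); ε·ε+αω+βω = 1·0+0·0+1·0 ≡ 0  ⇒  (a,b)_2 = +1.
v=23: a=23^3·(≡16), b=23^1·(≡19) mod 23; (16|23)=+1, (19|23)=-1; (−1)^{3·1·11}·(+1)^1·(-1)^3 = +1.
v=∞: 23 > 0 and -46 < 0  ⇒  (a,b)_∞ = +1.
Every local symbol is +1, so the conic 23·x² + -46·y² = z² has ℚ_v-points for all v and hence a ℚ-point; (a, b / ℚ) ≅ M_2(ℚ).

[]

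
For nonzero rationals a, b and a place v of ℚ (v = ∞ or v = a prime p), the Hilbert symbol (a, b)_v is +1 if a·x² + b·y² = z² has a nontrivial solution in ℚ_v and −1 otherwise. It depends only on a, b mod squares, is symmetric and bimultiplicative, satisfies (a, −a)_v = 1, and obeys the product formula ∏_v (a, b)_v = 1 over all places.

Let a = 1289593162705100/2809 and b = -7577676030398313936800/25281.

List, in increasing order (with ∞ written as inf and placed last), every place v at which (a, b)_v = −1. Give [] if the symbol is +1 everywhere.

[19, 37]

(a, b) ≡ (851, -1178) mod (ℚ^×)²; places V = {2, 3, 5, 11, 19, 23, 31, 37, 53, ∞}.
(a,b)_53: α=-2, u≡51; β=-2, v≡35 (mod 53); (51|53)=-1, (35|53)=-1; sign (−1)^0·-1^-2·-1^-2 = +1.
(a,b)_5: α=2, u≡1; β=2, v≡3 (mod 5); (1|5)=+1, (3|5)=-1; sign (−1)^0·+1^2·-1^2 = +1.
(a,b)_37: α=1, u≡29; β=2, v≡31 (mod 37); (29|37)=-1, (31|37)=-1; sign (−1)^0·-1^2·-1^1 = -1.
(a,b)_11: α=2, u≡5; β=2, v≡2 (mod 11); (5|11)=+1, (2|11)=-1; sign (−1)^0·+1^2·-1^2 = +1.
(a,b)_2: α=2, β=5; u≡3, v≡3 (mod 8); ε(u)ε(v)=1·1, αω(v)=2·1, βω(u)=5·1; sum ≡ 0  ⇒  +1.
(a,b)_23: α=1, u≡21; β=4, v≡9 (mod 23); (21|23)=-1, (9|23)=+1; sign (−1)^0·-1^4·+1^1 = +1.
(a,b)_3: α=0, u≡2; β=-2, v≡1 (mod 3); (2|3)=-1, (1|3)=+1; sign (−1)^0·-1^-2·+1^0 = +1.
(a,b)_∞: sgn(851)=+, sgn(-1178)=−, so +1.
(a,b)_31: α=2, u≡4; β=3, v≡6 (mod 31); (4|31)=+1, (6|31)=-1; sign (−1)^0·+1^3·-1^2 = +1.
(a,b)_19: α=4, u≡13; β=3, v≡8 (mod 19); (13|19)=-1, (8|19)=-1; sign (−1)^0·-1^3·-1^4 = -1.
Ram(851, -1178) = {19, 37}; no ℚ_19-point on the conic.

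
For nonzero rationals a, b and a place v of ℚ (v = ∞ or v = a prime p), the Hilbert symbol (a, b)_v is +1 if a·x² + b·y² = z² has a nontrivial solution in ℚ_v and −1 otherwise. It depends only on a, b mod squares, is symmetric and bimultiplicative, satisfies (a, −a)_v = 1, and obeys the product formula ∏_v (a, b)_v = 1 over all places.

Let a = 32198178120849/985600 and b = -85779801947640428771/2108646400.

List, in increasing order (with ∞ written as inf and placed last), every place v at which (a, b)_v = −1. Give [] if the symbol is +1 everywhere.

[2, 13, 17, 23]

(a, b) ≡ (2348346, -299) mod (ℚ^×)²; places V = {2, 3, 5, 7, 11, 13, 17, 23, 41, 53, ∞}.
(a,b)_41: α=0, u≡28; β=-2, v≡38 (mod 41); (28|41)=-1, (38|41)=-1; sign (−1)^0·-1^-2·-1^0 = +1.
(a,b)_7: α=-1, u≡3; β=-2, v≡4 (mod 7); (3|7)=-1, (4|7)=+1; sign (−1)^0·-1^-2·+1^-1 = +1.
(a,b)_23: α=1, u≡14; β=1, v≡20 (mod 23); (14|23)=-1, (20|23)=-1; sign (−1)^1·-1^1·-1^1 = -1.
(a,b)_13: α=1, u≡7; β=1, v≡9 (mod 13); (7|13)=-1, (9|13)=+1; sign (−1)^0·-1^1·+1^1 = -1.
(a,b)_2: α=-9, β=-10; u≡5, v≡5 (mod 8); ε(u)ε(v)=0·0, αω(v)=-9·1, βω(u)=-10·1; sum ≡ 1  ⇒  -1.
(a,b)_∞: sgn(2348346)=+, sgn(-299)=−, so +1.
(a,b)_53: α=2, u≡39; β=2, v≡33 (mod 53); (39|53)=-1, (33|53)=-1; sign (−1)^0·-1^2·-1^2 = +1.
(a,b)_3: α=3, u≡1; β=0, v≡1 (mod 3); (1|3)=+1, (1|3)=+1; sign (−1)^0·+1^0·+1^3 = +1.
(a,b)_11: α=-1, u≡3; β=4, v≡4 (mod 11); (3|11)=+1, (4|11)=+1; sign (−1)^0·+1^4·+1^-1 = +1.
(a,b)_5: α=-2, u≡1; β=-2, v≡4 (mod 5); (1|5)=+1, (4|5)=+1; sign (−1)^0·+1^-2·+1^-2 = +1.
(a,b)_17: α=5, u≡16; β=8, v≡3 (mod 17); (16|17)=+1, (3|17)=-1; sign (−1)^0·+1^8·-1^5 = -1.
Ram(2348346, -299) = {2, 13, 17, 23}; no ℚ_2-point on the conic.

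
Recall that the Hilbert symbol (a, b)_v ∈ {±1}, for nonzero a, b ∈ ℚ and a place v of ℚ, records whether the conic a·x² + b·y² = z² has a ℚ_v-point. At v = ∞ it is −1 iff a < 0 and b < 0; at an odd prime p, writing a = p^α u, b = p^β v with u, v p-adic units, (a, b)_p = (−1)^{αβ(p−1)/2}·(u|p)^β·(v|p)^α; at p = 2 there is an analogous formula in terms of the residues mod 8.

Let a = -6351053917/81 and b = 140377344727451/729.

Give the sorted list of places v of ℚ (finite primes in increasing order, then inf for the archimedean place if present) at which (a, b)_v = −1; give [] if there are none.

Mod squares: a ≡ -13, b ≡ 299. Check v ∈ {∞, 2, 3, 13, 23, 31}.
v=3: a=3^-4·(≡2), b=3^-6·(≡2) mod 3; (2|3)=-1, (2|3)=-1; (−1)^{-4·-6·1}·(-1)^-6·(-1)^-4 = +1.
v=13: a=13^1·(≡10), b=13^1·(≡1) mod 13; (10|13)=+1, (1|13)=+1; (−1)^{1·1·6}·(+1)^1·(+1)^1 = +1.
v=31: a=31^4·(≡28), b=31^6·(≡18) mod 31; (28|31)=+1, (18|31)=+1; (−1)^{4·6·15}·(+1)^6·(+1)^4 = +1.
v=2: v_2(a)=0, v_2(b)=0; units ≡ 3, 3 (mod 8); ε·ε+αω+βω = 1·1+0·1+0·1 ≡ 1  ⇒  (a,b)_2 = -1.
v=23: a=23^2·(≡17), b=23^3·(≡12) mod 23; (17|23)=-1, (12|23)=+1; (−1)^{2·3·11}·(-1)^3·(+1)^2 = -1.
v=∞: -13 < 0 and 299 > 0  ⇒  (a,b)_∞ = +1.
|Ram(-13, 299)| = 2, even; anisotropic at {2, 23}.

[2, 23]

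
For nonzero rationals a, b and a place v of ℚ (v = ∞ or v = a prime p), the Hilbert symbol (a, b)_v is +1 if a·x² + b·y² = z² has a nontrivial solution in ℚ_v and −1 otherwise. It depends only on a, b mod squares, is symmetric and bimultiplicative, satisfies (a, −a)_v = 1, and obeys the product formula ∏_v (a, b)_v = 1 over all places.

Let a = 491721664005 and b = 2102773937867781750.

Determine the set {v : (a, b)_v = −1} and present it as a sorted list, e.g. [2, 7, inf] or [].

Mod squares: a ≡ 5, b ≡ 95030. Check v ∈ {∞, 2, 3, 5, 11, 13, 17, 43}.
v=∞: 5 > 0 and 95030 > 0  ⇒  (a,b)_∞ = +1.
v=5: a=5^1·(≡1), b=5^3·(≡4) mod 5; (1|5)=+1, (4|5)=+1; (−1)^{1·3·2}·(+1)^3·(+1)^1 = +1.
v=17: a=17^2·(≡3), b=17^3·(≡3) mod 17; (3|17)=-1, (3|17)=-1; (−1)^{2·3·8}·(-1)^3·(-1)^2 = -1.
v=13: a=13^2·(≡8), b=13^3·(≡10) mod 13; (8|13)=-1, (10|13)=+1; (−1)^{2·3·6}·(-1)^3·(+1)^2 = -1.
v=11: a=11^2·(≡1), b=11^2·(≡1) mod 11; (1|11)=+1, (1|11)=+1; (−1)^{2·2·5}·(+1)^2·(+1)^2 = +1.
v=43: a=43^2·(≡26), b=43^3·(≡24) mod 43; (26|43)=-1, (24|43)=+1; (−1)^{2·3·21}·(-1)^3·(+1)^2 = -1.
v=3: a=3^2·(≡2), b=3^4·(≡2) mod 3; (2|3)=-1, (2|3)=-1; (−1)^{2·4·1}·(-1)^4·(-1)^2 = +1.
v=2: v_2(a)=0, v_2(b)=1; units ≡ 5, 3 (mod 8); ε·ε+αω+βω = 0·1+0·1+1·1 ≡ 1  ⇒  (a,b)_2 = -1.
|Ram(5, 95030)| = 4, even; anisotropic at {2, 13, 17, 43}.

[2, 13, 17, 43]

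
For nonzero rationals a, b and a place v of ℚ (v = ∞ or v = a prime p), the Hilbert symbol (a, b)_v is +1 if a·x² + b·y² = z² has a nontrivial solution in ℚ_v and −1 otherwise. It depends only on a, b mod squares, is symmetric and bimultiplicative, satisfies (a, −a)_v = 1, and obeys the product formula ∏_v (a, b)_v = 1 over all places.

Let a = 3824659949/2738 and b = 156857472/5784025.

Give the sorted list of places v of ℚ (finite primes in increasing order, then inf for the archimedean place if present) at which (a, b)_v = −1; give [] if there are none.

[2, 11]

(a, b) ≡ (8602, 2) mod (ℚ^×)²; places V = {2, 3, 5, 11, 13, 17, 23, 37, 41, ∞}.
(a,b)_37: α=-2, u≡15; β=-2, v≡6 (mod 37); (15|37)=-1, (6|37)=-1; sign (−1)^0·-1^-2·-1^-2 = +1.
(a,b)_17: α=1, u≡8; β=0, v≡8 (mod 17); (8|17)=+1, (8|17)=+1; sign (−1)^0·+1^0·+1^1 = +1.
(a,b)_5: α=0, u≡3; β=-2, v≡2 (mod 5); (3|5)=-1, (2|5)=-1; sign (−1)^0·-1^-2·-1^0 = +1.
(a,b)_13: α=0, u≡4; β=-2, v≡2 (mod 13); (4|13)=+1, (2|13)=-1; sign (−1)^0·+1^-2·-1^0 = +1.
(a,b)_∞: sgn(8602)=+, sgn(2)=+, so +1.
(a,b)_41: α=2, u≡21; β=2, v≡5 (mod 41); (21|41)=+1, (5|41)=+1; sign (−1)^0·+1^2·+1^2 = +1.
(a,b)_3: α=0, u≡1; β=6, v≡2 (mod 3); (1|3)=+1, (2|3)=-1; sign (−1)^0·+1^6·-1^0 = +1.
(a,b)_11: α=1, u≡1; β=0, v≡7 (mod 11); (1|11)=+1, (7|11)=-1; sign (−1)^0·+1^0·-1^1 = -1.
(a,b)_23: α=3, u≡6; β=0, v≡6 (mod 23); (6|23)=+1, (6|23)=+1; sign (−1)^0·+1^0·+1^3 = +1.
(a,b)_2: α=-1, β=7; u≡5, v≡1 (mod 8); ε(u)ε(v)=0·0, αω(v)=-1·0, βω(u)=7·1; sum ≡ 1  ⇒  -1.
Ram(8602, 2) = {2, 11}; no ℚ_2-point on the conic.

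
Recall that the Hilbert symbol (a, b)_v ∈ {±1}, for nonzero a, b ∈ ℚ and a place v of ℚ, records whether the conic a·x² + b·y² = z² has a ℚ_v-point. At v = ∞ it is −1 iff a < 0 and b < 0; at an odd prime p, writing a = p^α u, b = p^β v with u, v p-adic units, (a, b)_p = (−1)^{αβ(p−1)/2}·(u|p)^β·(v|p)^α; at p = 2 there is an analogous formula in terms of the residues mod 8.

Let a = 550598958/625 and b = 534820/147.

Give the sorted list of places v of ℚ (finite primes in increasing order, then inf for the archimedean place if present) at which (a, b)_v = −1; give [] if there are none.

[5, 17]

(a, b) ≡ (238, 3315) mod (ℚ^×)²; places V = {2, 3, 5, 7, 11, 13, 17, ∞}.
(a,b)_17: α=1, u≡14; β=1, v≡4 (mod 17); (14|17)=-1, (4|17)=+1; sign (−1)^0·-1^1·+1^1 = -1.
(a,b)_7: α=1, u≡5; β=-2, v≡2 (mod 7); (5|7)=-1, (2|7)=+1; sign (−1)^0·-1^-2·+1^1 = +1.
(a,b)_3: α=4, u≡1; β=-1, v≡1 (mod 3); (1|3)=+1, (1|3)=+1; sign (−1)^0·+1^-1·+1^4 = +1.
(a,b)_13: α=4, u≡12; β=1, v≡2 (mod 13); (12|13)=+1, (2|13)=-1; sign (−1)^0·+1^1·-1^4 = +1.
(a,b)_5: α=-4, u≡3; β=1, v≡2 (mod 5); (3|5)=-1, (2|5)=-1; sign (−1)^0·-1^1·-1^-4 = -1.
(a,b)_2: α=1, β=2; u≡7, v≡3 (mod 8); ε(u)ε(v)=1·1, αω(v)=1·1, βω(u)=2·0; sum ≡ 0  ⇒  +1.
(a,b)_∞: sgn(238)=+, sgn(3315)=+, so +1.
(a,b)_11: α=0, u≡7; β=2, v≡5 (mod 11); (7|11)=-1, (5|11)=+1; sign (−1)^0·-1^2·+1^0 = +1.
(238, 3315 / ℚ) ramifies at {5, 17}: a division algebra.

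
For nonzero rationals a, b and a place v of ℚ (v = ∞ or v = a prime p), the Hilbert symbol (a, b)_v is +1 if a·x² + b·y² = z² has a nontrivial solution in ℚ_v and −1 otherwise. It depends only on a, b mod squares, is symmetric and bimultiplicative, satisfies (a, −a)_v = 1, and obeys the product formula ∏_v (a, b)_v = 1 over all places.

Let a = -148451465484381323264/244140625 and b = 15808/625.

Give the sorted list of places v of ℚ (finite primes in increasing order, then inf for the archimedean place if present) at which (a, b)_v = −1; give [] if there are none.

Mod squares: a ≡ -27121094, b ≡ 247. Check v ∈ {∞, 2, 5, 7, 11, 13, 19, 23, 31, 37}.
v=31: a=31^1·(≡18), b=31^0·(≡12) mod 31; (18|31)=+1, (12|31)=-1; (−1)^{1·0·15}·(+1)^0·(-1)^1 = -1.
v=13: a=13^3·(≡6), b=13^1·(≡7) mod 13; (6|13)=-1, (7|13)=-1; (−1)^{3·1·6}·(-1)^1·(-1)^3 = +1.
v=19: a=19^3·(≡17), b=19^1·(≡2) mod 19; (17|19)=+1, (2|19)=-1; (−1)^{3·1·9}·(+1)^1·(-1)^3 = +1.
v=∞: -27121094 < 0 and 247 > 0  ⇒  (a,b)_∞ = +1.
v=11: a=11^1·(≡8), b=11^0·(≡5) mod 11; (8|11)=-1, (5|11)=+1; (−1)^{1·0·5}·(-1)^0·(+1)^1 = +1.
v=37: a=37^2·(≡35), b=37^0·(≡7) mod 37; (35|37)=-1, (7|37)=+1; (−1)^{2·0·18}·(-1)^0·(+1)^2 = +1.
v=7: a=7^1·(≡1), b=7^0·(≡1) mod 7; (1|7)=+1, (1|7)=+1; (−1)^{1·0·3}·(+1)^0·(+1)^1 = +1.
v=2: v_2(a)=17, v_2(b)=6; units ≡ 5, 7 (mod 8); ε·ε+αω+βω = 0·1+17·0+6·1 ≡ 0  ⇒  (a,b)_2 = +1.
v=23: a=23^1·(≡12), b=23^0·(≡19) mod 23; (12|23)=+1, (19|23)=-1; (−1)^{1·0·11}·(+1)^0·(-1)^1 = -1.
v=5: a=5^-12·(≡1), b=5^-4·(≡3) mod 5; (1|5)=+1, (3|5)=-1; (−1)^{-12·-4·2}·(+1)^-4·(-1)^-12 = +1.
(-27121094, 247 / ℚ) ramifies at {23, 31}: a division algebra.

[23, 31]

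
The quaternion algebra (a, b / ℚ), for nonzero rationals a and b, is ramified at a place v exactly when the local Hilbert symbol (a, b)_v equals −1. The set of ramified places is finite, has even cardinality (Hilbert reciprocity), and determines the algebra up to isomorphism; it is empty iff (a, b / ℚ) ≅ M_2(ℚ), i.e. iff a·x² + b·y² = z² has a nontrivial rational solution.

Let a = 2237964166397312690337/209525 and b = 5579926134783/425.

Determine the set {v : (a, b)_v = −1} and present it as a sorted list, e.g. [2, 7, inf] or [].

[3, 17, 23, 29]

(a, b) ≡ (26013, 1479) mod (ℚ^×)²; places V = {2, 3, 5, 7, 11, 13, 17, 23, 29, ∞}.
(a,b)_7: α=4, u≡1; β=2, v≡4 (mod 7); (1|7)=+1, (4|7)=+1; sign (−1)^0·+1^2·+1^4 = +1.
(a,b)_11: α=6, u≡1; β=4, v≡5 (mod 11); (1|11)=+1, (5|11)=+1; sign (−1)^0·+1^4·+1^6 = +1.
(a,b)_∞: sgn(26013)=+, sgn(1479)=+, so +1.
(a,b)_2: α=0, β=0; u≡5, v≡7 (mod 8); ε(u)ε(v)=0·1, αω(v)=0·0, βω(u)=0·1; sum ≡ 0  ⇒  +1.
(a,b)_13: α=3, u≡12; β=2, v≡10 (mod 13); (12|13)=+1, (10|13)=+1; sign (−1)^0·+1^2·+1^3 = +1.
(a,b)_3: α=9, u≡1; β=1, v≡1 (mod 3); (1|3)=+1, (1|3)=+1; sign (−1)^1·+1^1·+1^9 = -1.
(a,b)_29: α=-1, u≡26; β=1, v≡1 (mod 29); (26|29)=-1, (1|29)=+1; sign (−1)^0·-1^1·+1^-1 = -1.
(a,b)_23: α=3, u≡6; β=2, v≡15 (mod 23); (6|23)=+1, (15|23)=-1; sign (−1)^0·+1^2·-1^3 = -1.
(a,b)_17: α=-2, u≡3; β=-1, v≡4 (mod 17); (3|17)=-1, (4|17)=+1; sign (−1)^0·-1^-1·+1^-2 = -1.
(a,b)_5: α=-2, u≡2; β=-2, v≡4 (mod 5); (2|5)=-1, (4|5)=+1; sign (−1)^0·-1^-2·+1^-2 = +1.
(26013, 1479 / ℚ) ramifies at {3, 17, 23, 29}: a division algebra.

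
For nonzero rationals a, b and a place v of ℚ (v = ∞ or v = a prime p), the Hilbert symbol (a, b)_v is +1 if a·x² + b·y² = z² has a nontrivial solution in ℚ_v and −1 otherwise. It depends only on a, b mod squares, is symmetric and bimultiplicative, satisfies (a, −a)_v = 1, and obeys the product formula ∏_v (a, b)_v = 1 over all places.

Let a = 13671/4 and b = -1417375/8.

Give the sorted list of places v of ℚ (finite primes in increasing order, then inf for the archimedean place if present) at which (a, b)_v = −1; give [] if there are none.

(a, b) ≡ (31, -113390) mod (ℚ^×)²; places V = {2, 3, 5, 7, 17, 23, 29, 31, ∞}.
(a,b)_31: α=1, u≡25; β=0, v≡28 (mod 31); (25|31)=+1, (28|31)=+1; sign (−1)^0·+1^0·+1^1 = +1.
(a,b)_3: α=2, u≡1; β=0, v≡1 (mod 3); (1|3)=+1, (1|3)=+1; sign (−1)^0·+1^0·+1^2 = +1.
(a,b)_2: α=-2, β=-3; u≡7, v≡1 (mod 8); ε(u)ε(v)=1·0, αω(v)=-2·0, βω(u)=-3·0; sum ≡ 0  ⇒  +1.
(a,b)_17: α=0, u≡5; β=1, v≡14 (mod 17); (5|17)=-1, (14|17)=-1; sign (−1)^0·-1^1·-1^0 = -1.
(a,b)_23: α=0, u≡8; β=1, v≡22 (mod 23); (8|23)=+1, (22|23)=-1; sign (−1)^0·+1^1·-1^0 = +1.
(a,b)_∞: sgn(31)=+, sgn(-113390)=−, so +1.
(a,b)_5: α=0, u≡4; β=3, v≡2 (mod 5); (4|5)=+1, (2|5)=-1; sign (−1)^0·+1^3·-1^0 = +1.
(a,b)_29: α=0, u≡3; β=1, v≡6 (mod 29); (3|29)=-1, (6|29)=+1; sign (−1)^0·-1^1·+1^0 = -1.
(a,b)_7: α=2, u≡5; β=0, v≡6 (mod 7); (5|7)=-1, (6|7)=-1; sign (−1)^0·-1^0·-1^2 = +1.
|Ram(31, -113390)| = 2, even; anisotropic at {17, 29}.

[17, 29]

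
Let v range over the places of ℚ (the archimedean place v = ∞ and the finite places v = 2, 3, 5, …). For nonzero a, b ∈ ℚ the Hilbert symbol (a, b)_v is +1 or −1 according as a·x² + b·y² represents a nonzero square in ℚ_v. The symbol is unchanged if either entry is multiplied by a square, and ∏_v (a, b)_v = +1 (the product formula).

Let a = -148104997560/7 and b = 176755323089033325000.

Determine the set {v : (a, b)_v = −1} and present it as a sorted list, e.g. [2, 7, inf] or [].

Mod squares: a ≡ -20930, b ≡ 11730. Check v ∈ {∞, 2, 3, 5, 7, 13, 17, 23}.
v=5: a=5^1·(≡4), b=5^5·(≡4) mod 5; (4|5)=+1, (4|5)=+1; (−1)^{1·5·2}·(+1)^5·(+1)^1 = +1.
v=2: v_2(a)=3, v_2(b)=3; units ≡ 7, 1 (mod 8); ε·ε+αω+βω = 1·0+3·0+3·0 ≡ 0  ⇒  (a,b)_2 = +1.
v=3: a=3^4·(≡1), b=3^3·(≡1) mod 3; (1|3)=+1, (1|3)=+1; (−1)^{4·3·1}·(+1)^3·(+1)^4 = +1.
v=13: a=13^1·(≡5), b=13^2·(≡12) mod 13; (5|13)=-1, (12|13)=+1; (−1)^{1·2·6}·(-1)^2·(+1)^1 = +1.
v=23: a=23^3·(≡10), b=23^5·(≡13) mod 23; (10|23)=-1, (13|23)=+1; (−1)^{3·5·11}·(-1)^5·(+1)^3 = +1.
v=∞: -20930 < 0 and 11730 > 0  ⇒  (a,b)_∞ = +1.
v=17: a=17^2·(≡3), b=17^3·(≡6) mod 17; (3|17)=-1, (6|17)=-1; (−1)^{2·3·8}·(-1)^3·(-1)^2 = -1.
v=7: a=7^-1·(≡5), b=7^2·(≡5) mod 7; (5|7)=-1, (5|7)=-1; (−1)^{-1·2·3}·(-1)^2·(-1)^-1 = -1.
|Ram(-20930, 11730)| = 2, even; anisotropic at {7, 17}.

[7, 17]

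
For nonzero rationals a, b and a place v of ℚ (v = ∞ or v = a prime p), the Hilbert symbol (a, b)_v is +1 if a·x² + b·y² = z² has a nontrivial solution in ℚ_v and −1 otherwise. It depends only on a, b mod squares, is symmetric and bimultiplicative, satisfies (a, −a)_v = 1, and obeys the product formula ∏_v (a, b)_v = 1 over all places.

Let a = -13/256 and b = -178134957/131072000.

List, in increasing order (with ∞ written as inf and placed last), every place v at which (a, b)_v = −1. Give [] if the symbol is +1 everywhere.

[2, 5, 13, inf]

Mod squares: a ≡ -13, b ≡ -385. Check v ∈ {∞, 2, 3, 5, 7, 11, 13}.
v=5: a=5^0·(≡2), b=5^-3·(≡3) mod 5; (2|5)=-1, (3|5)=-1; (−1)^{0·-3·2}·(-1)^-3·(-1)^0 = -1.
v=2: v_2(a)=-8, v_2(b)=-20; units ≡ 3, 7 (mod 8); ε·ε+αω+βω = 1·1+-8·0+-20·1 ≡ 1  ⇒  (a,b)_2 = -1.
v=11: a=11^0·(≡3), b=11^1·(≡9) mod 11; (3|11)=+1, (9|11)=+1; (−1)^{0·1·5}·(+1)^1·(+1)^0 = +1.
v=13: a=13^1·(≡10), b=13^4·(≡6) mod 13; (10|13)=+1, (6|13)=-1; (−1)^{1·4·6}·(+1)^4·(-1)^1 = -1.
v=∞: -13 < 0 and -385 < 0  ⇒  (a,b)_∞ = -1.
v=3: a=3^0·(≡2), b=3^4·(≡2) mod 3; (2|3)=-1, (2|3)=-1; (−1)^{0·4·1}·(-1)^4·(-1)^0 = +1.
v=7: a=7^0·(≡2), b=7^1·(≡4) mod 7; (2|7)=+1, (4|7)=+1; (−1)^{0·1·3}·(+1)^1·(+1)^0 = +1.
Ram(-13, -385) = {2, 5, 13, ∞}; no ℚ_2-point on the conic.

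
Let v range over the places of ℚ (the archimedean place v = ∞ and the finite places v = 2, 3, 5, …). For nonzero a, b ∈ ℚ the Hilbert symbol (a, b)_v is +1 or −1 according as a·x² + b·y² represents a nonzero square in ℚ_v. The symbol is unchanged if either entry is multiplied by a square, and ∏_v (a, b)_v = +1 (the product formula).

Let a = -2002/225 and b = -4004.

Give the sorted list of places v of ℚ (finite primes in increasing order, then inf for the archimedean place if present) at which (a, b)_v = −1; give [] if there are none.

Mod squares: a ≡ -2002, b ≡ -1001. Check v ∈ {∞, 2, 3, 5, 7, 11, 13}.
v=11: a=11^1·(≡1), b=11^1·(≡10) mod 11; (1|11)=+1, (10|11)=-1; (−1)^{1·1·5}·(+1)^1·(-1)^1 = +1.
v=7: a=7^1·(≡1), b=7^1·(≡2) mod 7; (1|7)=+1, (2|7)=+1; (−1)^{1·1·3}·(+1)^1·(+1)^1 = -1.
v=∞: -2002 < 0 and -1001 < 0  ⇒  (a,b)_∞ = -1.
v=5: a=5^-2·(≡2), b=5^0·(≡1) mod 5; (2|5)=-1, (1|5)=+1; (−1)^{-2·0·2}·(-1)^0·(+1)^-2 = +1.
v=2: v_2(a)=1, v_2(b)=2; units ≡ 7, 7 (mod 8); ε·ε+αω+βω = 1·1+1·0+2·0 ≡ 1  ⇒  (a,b)_2 = -1.
v=13: a=13^1·(≡7), b=13^1·(≡4) mod 13; (7|13)=-1, (4|13)=+1; (−1)^{1·1·6}·(-1)^1·(+1)^1 = -1.
v=3: a=3^-2·(≡2), b=3^0·(≡1) mod 3; (2|3)=-1, (1|3)=+1; (−1)^{-2·0·1}·(-1)^0·(+1)^-2 = +1.
Ram(-2002, -1001) = {2, 7, 13, ∞}; no ℚ_2-point on the conic.

[2, 7, 13, inf]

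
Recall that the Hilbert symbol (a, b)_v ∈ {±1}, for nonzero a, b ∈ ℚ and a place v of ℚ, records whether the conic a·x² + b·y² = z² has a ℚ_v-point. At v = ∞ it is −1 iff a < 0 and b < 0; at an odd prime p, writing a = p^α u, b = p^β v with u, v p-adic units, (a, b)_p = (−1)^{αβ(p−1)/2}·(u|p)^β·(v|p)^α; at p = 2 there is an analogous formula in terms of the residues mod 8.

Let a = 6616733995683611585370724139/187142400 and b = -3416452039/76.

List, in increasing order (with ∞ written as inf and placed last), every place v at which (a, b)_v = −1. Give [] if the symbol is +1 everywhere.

(a, b) ≡ (16211, -1324746709) mod (ℚ^×)²; places V = {2, 3, 5, 7, 11, 13, 17, 19, 23, 29, 43, ∞}.
(a,b)_11: α=4, u≡6; β=1, v≡9 (mod 11); (6|11)=-1, (9|11)=+1; sign (−1)^0·-1^1·+1^4 = -1.
(a,b)_5: α=-2, u≡4; β=0, v≡1 (mod 5); (4|5)=+1, (1|5)=+1; sign (−1)^0·+1^0·+1^-2 = +1.
(a,b)_∞: sgn(16211)=+, sgn(-1324746709)=−, so +1.
(a,b)_7: α=4, u≡5; β=2, v≡4 (mod 7); (5|7)=-1, (4|7)=+1; sign (−1)^0·-1^2·+1^4 = +1.
(a,b)_43: α=3, u≡19; β=1, v≡37 (mod 43); (19|43)=-1, (37|43)=-1; sign (−1)^1·-1^1·-1^3 = -1.
(a,b)_3: α=-4, u≡2; β=0, v≡2 (mod 3); (2|3)=-1, (2|3)=-1; sign (−1)^0·-1^0·-1^-4 = +1.
(a,b)_13: α=3, u≡12; β=1, v≡10 (mod 13); (12|13)=+1, (10|13)=+1; sign (−1)^0·+1^1·+1^3 = +1.
(a,b)_17: α=4, u≡5; β=1, v≡12 (mod 17); (5|17)=-1, (12|17)=-1; sign (−1)^0·-1^1·-1^4 = -1.
(a,b)_29: α=3, u≡10; β=1, v≡7 (mod 29); (10|29)=-1, (7|29)=+1; sign (−1)^0·-1^1·+1^3 = -1.
(a,b)_2: α=-8, β=-2; u≡3, v≡3 (mod 8); ε(u)ε(v)=1·1, αω(v)=-8·1, βω(u)=-2·1; sum ≡ 1  ⇒  -1.
(a,b)_23: α=2, u≡17; β=1, v≡15 (mod 23); (17|23)=-1, (15|23)=-1; sign (−1)^0·-1^1·-1^2 = -1.
(a,b)_19: α=-2, u≡11; β=-1, v≡18 (mod 19); (11|19)=+1, (18|19)=-1; sign (−1)^0·+1^-1·-1^-2 = +1.
|Ram(16211, -1324746709)| = 6, even; anisotropic at {2, 11, 17, 23, 29, 43}.

[2, 11, 17, 23, 29, 43]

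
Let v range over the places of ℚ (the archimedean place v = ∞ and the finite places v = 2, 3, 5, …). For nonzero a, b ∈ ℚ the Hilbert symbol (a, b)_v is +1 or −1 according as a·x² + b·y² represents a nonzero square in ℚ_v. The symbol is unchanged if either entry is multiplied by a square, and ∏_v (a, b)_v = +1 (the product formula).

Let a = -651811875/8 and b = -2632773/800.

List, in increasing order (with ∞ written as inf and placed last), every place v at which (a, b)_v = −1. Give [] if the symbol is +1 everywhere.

Mod squares: a ≡ -102, b ≡ -14586. Check v ∈ {∞, 2, 3, 5, 11, 13, 17, 19}.
v=5: a=5^4·(≡2), b=5^-2·(≡1) mod 5; (2|5)=-1, (1|5)=+1; (−1)^{4·-2·2}·(-1)^-2·(+1)^4 = +1.
v=2: v_2(a)=-3, v_2(b)=-5; units ≡ 5, 3 (mod 8); ε·ε+αω+βω = 0·1+-3·1+-5·1 ≡ 0  ⇒  (a,b)_2 = +1.
v=∞: -102 < 0 and -14586 < 0  ⇒  (a,b)_∞ = -1.
v=3: a=3^1·(≡2), b=3^1·(≡1) mod 3; (2|3)=-1, (1|3)=+1; (−1)^{1·1·1}·(-1)^1·(+1)^1 = +1.
v=11: a=11^2·(≡7), b=11^1·(≡9) mod 11; (7|11)=-1, (9|11)=+1; (−1)^{2·1·5}·(-1)^1·(+1)^2 = -1.
v=13: a=13^2·(≡7), b=13^1·(≡12) mod 13; (7|13)=-1, (12|13)=+1; (−1)^{2·1·6}·(-1)^1·(+1)^2 = -1.
v=17: a=17^1·(≡14), b=17^1·(≡1) mod 17; (14|17)=-1, (1|17)=+1; (−1)^{1·1·8}·(-1)^1·(+1)^1 = -1.
v=19: a=19^0·(≡2), b=19^2·(≡11) mod 19; (2|19)=-1, (11|19)=+1; (−1)^{0·2·9}·(-1)^2·(+1)^0 = +1.
(-102, -14586 / ℚ) ramifies at {11, 13, 17, ∞}: a division algebra.

[11, 13, 17, inf]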